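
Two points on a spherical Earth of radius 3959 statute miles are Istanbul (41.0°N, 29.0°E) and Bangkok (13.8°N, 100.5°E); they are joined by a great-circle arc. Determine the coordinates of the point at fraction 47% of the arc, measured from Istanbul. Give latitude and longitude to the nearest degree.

The haversine formula gives a central angle δ ≈ 1.171 rad (67.1°) between the endpoints.
Interpolate at f = 0.47 with slerp weights a = sin((1−f)δ)/sin δ ≈ 0.631, b = sin(fδ)/sin δ ≈ 0.568.
p = a·p₁ + b·p₂ ≈ (0.316, 0.773, 0.550); φ = arcsin(p_z) ≈ 33.34°, λ = atan2(p_y, p_x) ≈ 67.75°.

≈ (33°N, 68°E)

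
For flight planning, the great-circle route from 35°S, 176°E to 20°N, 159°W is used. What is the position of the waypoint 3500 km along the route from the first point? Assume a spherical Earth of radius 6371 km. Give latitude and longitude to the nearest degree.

≈ 6°S, 170°W

From cos δ = sin φ₁ sin φ₂ + cos φ₁ cos φ₂ cos Δλ, the central angle is δ ≈ 1.046 rad (59.9°). The total great-circle distance is δ·R ≈ 1.046 × 6371 ≈ 6661 km, so the target fraction is f = 3500/6661 ≈ 0.525.
Interpolate at f ≈ 0.525 with slerp weights a = sin((1−f)δ)/sin δ ≈ 0.550, b = sin(fδ)/sin δ ≈ 0.604.
p = a·p₁ + b·p₂ ≈ (-0.979, -0.172, -0.109); φ = arcsin(p_z) ≈ -6.27°, λ = atan2(p_y, p_x) ≈ -170.05°.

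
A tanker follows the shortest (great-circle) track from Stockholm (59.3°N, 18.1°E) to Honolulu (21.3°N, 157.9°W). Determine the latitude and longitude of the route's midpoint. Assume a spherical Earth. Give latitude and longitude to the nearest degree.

≈ 71°N, 153°W

Write both endpoints as unit vectors p₁, p₂ with components (cos φ cos λ, cos φ sin λ, sin φ).
The central angle between the endpoints is δ = arccos(p₁·p₂) ≈ 1.734 rad (99.3°).
Interpolate at f = 1/2 with slerp weights a = sin((1−f)δ)/sin δ ≈ 0.773, b = sin(fδ)/sin δ ≈ 0.773.
p = a·p₁ + b·p₂ ≈ (-0.292, -0.148, 0.945); φ = arcsin(p_z) ≈ 70.89°, λ = atan2(p_y, p_x) ≈ -153.08°.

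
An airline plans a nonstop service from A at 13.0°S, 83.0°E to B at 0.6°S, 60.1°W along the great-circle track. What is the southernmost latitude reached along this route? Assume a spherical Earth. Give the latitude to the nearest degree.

≈ 22°S

The great circle lies in the plane with unit normal n̂ = (p₁ × p₂)/|p₁ × p₂|.
Here n̂_z ≈ -0.929; the vertex latitude is φ_max = arccos|n̂_z| ≈ 21.7°.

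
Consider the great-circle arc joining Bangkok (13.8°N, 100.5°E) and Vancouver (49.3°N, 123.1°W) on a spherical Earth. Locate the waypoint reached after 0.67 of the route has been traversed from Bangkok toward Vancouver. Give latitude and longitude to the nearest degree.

Convert each endpoint to a unit vector on the sphere (x = cos φ cos λ, y = cos φ sin λ, z = sin φ).
The central angle between the endpoints is δ = arccos(p₁·p₂) ≈ 1.852 rad (106.1°).
Interpolate at f = 0.67 with slerp weights a = sin((1−f)δ)/sin δ ≈ 0.597, b = sin(fδ)/sin δ ≈ 0.985.
p = a·p₁ + b·p₂ ≈ (-0.456, 0.032, 0.889); φ = arcsin(p_z) ≈ 62.77°, λ = atan2(p_y, p_x) ≈ 175.94°.

≈ (63°N, 176°E)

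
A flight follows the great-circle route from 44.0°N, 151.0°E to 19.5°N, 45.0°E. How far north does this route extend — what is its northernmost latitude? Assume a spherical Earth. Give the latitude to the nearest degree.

≈ 49°N

The great circle lies in the plane with unit normal n̂ = (p₁ × p₂)/|p₁ × p₂|.
Here n̂_z ≈ -0.652; the vertex latitude is φ_max = arccos|n̂_z| ≈ 49.3°.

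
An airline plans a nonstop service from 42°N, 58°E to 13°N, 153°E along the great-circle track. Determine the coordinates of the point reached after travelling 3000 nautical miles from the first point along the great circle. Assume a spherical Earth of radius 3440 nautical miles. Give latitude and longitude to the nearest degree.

≈ 34°N, 122°E

From cos δ = sin φ₁ sin φ₂ + cos φ₁ cos φ₂ cos Δλ, the central angle is δ ≈ 1.483 rad (85.0°). The total great-circle distance is δ·R ≈ 1.483 × 3440 ≈ 5102 nmi, so the target fraction is f = 3000/5102 ≈ 0.588.
Interpolate at f ≈ 0.588 with slerp weights a = sin((1−f)δ)/sin δ ≈ 0.576, b = sin(fδ)/sin δ ≈ 0.769.
p = a·p₁ + b·p₂ ≈ (-0.440, 0.703, 0.558); φ = arcsin(p_z) ≈ 33.94°, λ = atan2(p_y, p_x) ≈ 122.07°.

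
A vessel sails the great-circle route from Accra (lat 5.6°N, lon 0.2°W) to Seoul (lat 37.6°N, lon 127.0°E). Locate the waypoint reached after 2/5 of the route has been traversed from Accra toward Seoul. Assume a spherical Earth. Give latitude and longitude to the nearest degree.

Convert each endpoint to a unit vector on the sphere (x = cos φ cos λ, y = cos φ sin λ, z = sin φ).
The central angle between the endpoints is δ = arccos(p₁·p₂) ≈ 2.001 rad (114.7°).
Interpolate at f = 2/5 with slerp weights a = sin((1−f)δ)/sin δ ≈ 1.026, b = sin(fδ)/sin δ ≈ 0.790.
p = a·p₁ + b·p₂ ≈ (0.644, 0.496, 0.582); φ = arcsin(p_z) ≈ 35.59°, λ = atan2(p_y, p_x) ≈ 37.59°.

≈ lat 36°N, lon 38°E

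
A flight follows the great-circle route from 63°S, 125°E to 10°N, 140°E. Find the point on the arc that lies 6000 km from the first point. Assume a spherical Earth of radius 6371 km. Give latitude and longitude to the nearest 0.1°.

≈ 9.8°S, 137.6°E

Write both endpoints as unit vectors p₁, p₂ with components (cos φ cos λ, cos φ sin λ, sin φ).
The central angle between the endpoints is δ = arccos(p₁·p₂) ≈ 1.290 rad (73.9°). The total great-circle distance is δ·R ≈ 1.290 × 6371 ≈ 8218 km, so the target fraction is f = 6000/8218 ≈ 0.730.
Interpolate at f ≈ 0.730 with slerp weights a = sin((1−f)δ)/sin δ ≈ 0.355, b = sin(fδ)/sin δ ≈ 0.842.
p = a·p₁ + b·p₂ ≈ (-0.727, 0.665, -0.170); φ = arcsin(p_z) ≈ -9.80°, λ = atan2(p_y, p_x) ≈ 137.57°.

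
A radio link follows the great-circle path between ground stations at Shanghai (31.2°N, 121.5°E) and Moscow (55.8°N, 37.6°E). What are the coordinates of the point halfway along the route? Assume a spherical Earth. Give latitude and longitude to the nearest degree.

≈ 51°N, 90°E

Convert each endpoint to a unit vector on the sphere (x = cos φ cos λ, y = cos φ sin λ, z = sin φ).
The central angle between the endpoints is δ = arccos(p₁·p₂) ≈ 1.071 rad (61.3°).
Interpolate at f = 1/2 with slerp weights a = sin((1−f)δ)/sin δ ≈ 0.581, b = sin(fδ)/sin δ ≈ 0.581.
p = a·p₁ + b·p₂ ≈ (-0.001, 0.623, 0.782); φ = arcsin(p_z) ≈ 51.44°, λ = atan2(p_y, p_x) ≈ 90.09°.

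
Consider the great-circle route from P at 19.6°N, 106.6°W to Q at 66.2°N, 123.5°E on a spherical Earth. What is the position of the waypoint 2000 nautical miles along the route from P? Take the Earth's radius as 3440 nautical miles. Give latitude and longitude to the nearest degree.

The haversine formula gives a central angle δ ≈ 1.508 rad (86.4°) between the endpoints. The total great-circle distance is δ·R ≈ 1.508 × 3440 ≈ 5186 nmi, so the target fraction is f = 2000/5186 ≈ 0.386.
Interpolate at f ≈ 0.386 with slerp weights a = sin((1−f)δ)/sin δ ≈ 0.801, b = sin(fδ)/sin δ ≈ 0.550.
p = a·p₁ + b·p₂ ≈ (-0.338, -0.538, 0.772); φ = arcsin(p_z) ≈ 50.55°, λ = atan2(p_y, p_x) ≈ -122.15°.

≈ 51°N, 122°W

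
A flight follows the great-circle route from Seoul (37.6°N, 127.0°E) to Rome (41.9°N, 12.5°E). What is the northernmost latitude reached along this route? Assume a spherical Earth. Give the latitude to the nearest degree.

The great circle lies in the plane with unit normal n̂ = (p₁ × p₂)/|p₁ × p₂|.
Here n̂_z ≈ -0.544; the vertex latitude is φ_max = arccos|n̂_z| ≈ 57.1°.
Check via Clairaut: cos φ_max = |cos φ₁| · sin C = cos(37.6°)·sin(43.4°) ≈ 0.544, again giving ≈ 57.1°.

≈ 57°N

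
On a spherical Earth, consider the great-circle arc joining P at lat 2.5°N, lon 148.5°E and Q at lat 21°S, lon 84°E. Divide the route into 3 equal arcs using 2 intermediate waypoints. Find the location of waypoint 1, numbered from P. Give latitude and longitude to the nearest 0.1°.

≈ lat 6.6°S, lon 128.0°E

Convert each endpoint to a unit vector on the sphere (x = cos φ cos λ, y = cos φ sin λ, z = sin φ).
The central angle between the endpoints is δ = arccos(p₁·p₂) ≈ 1.175 rad (67.3°).
Interpolate at f = 1/3 with slerp weights a = sin((1−f)δ)/sin δ ≈ 0.765, b = sin(fδ)/sin δ ≈ 0.414.
p = a·p₁ + b·p₂ ≈ (-0.611, 0.783, -0.115); φ = arcsin(p_z) ≈ -6.60°, λ = atan2(p_y, p_x) ≈ 127.96°.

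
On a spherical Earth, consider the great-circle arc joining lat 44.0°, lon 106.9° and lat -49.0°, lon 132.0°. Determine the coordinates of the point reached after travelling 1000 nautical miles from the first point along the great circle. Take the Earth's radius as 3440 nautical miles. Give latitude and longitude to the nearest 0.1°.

≈ lat 27.9°, lon 112.1°

Write both endpoints as unit vectors p₁, p₂ with components (cos φ cos λ, cos φ sin λ, sin φ).
The central angle between the endpoints is δ = arccos(p₁·p₂) ≈ 1.668 rad (95.6°). The total great-circle distance is δ·R ≈ 1.668 × 3440 ≈ 5737 nmi, so the target fraction is f = 1000/5737 ≈ 0.174.
Interpolate at f ≈ 0.174 with slerp weights a = sin((1−f)δ)/sin δ ≈ 0.986, b = sin(fδ)/sin δ ≈ 0.288.
p = a·p₁ + b·p₂ ≈ (-0.333, 0.819, 0.468); φ = arcsin(p_z) ≈ 27.88°, λ = atan2(p_y, p_x) ≈ 112.10°.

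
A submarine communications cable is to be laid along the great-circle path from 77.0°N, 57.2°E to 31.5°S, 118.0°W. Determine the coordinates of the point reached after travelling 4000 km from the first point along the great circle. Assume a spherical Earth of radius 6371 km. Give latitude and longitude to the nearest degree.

≈ 67°N, 114°W

Convert each endpoint to a unit vector on the sphere (x = cos φ cos λ, y = cos φ sin λ, z = sin φ).
The central angle between the endpoints is δ = arccos(p₁·p₂) ≈ 2.347 rad (134.4°). The total great-circle distance is δ·R ≈ 2.347 × 6371 ≈ 14950 km, so the target fraction is f = 4000/14950 ≈ 0.268.
Interpolate at f ≈ 0.268 with slerp weights a = sin((1−f)δ)/sin δ ≈ 1.385, b = sin(fδ)/sin δ ≈ 0.823.
p = a·p₁ + b·p₂ ≈ (-0.161, -0.357, 0.920); φ = arcsin(p_z) ≈ 66.93°, λ = atan2(p_y, p_x) ≈ -114.18°.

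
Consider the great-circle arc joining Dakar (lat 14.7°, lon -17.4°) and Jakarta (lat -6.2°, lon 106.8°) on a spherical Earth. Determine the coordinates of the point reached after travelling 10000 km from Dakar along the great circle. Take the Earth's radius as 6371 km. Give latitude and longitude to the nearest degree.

≈ lat 3°, lon 73°

Convert each endpoint to a unit vector on the sphere (x = cos φ cos λ, y = cos φ sin λ, z = sin φ).
The central angle between the endpoints is δ = arccos(p₁·p₂) ≈ 2.175 rad (124.6°). The total great-circle distance is δ·R ≈ 2.175 × 6371 ≈ 13855 km, so the target fraction is f = 10000/13855 ≈ 0.722.
Interpolate at f ≈ 0.722 with slerp weights a = sin((1−f)δ)/sin δ ≈ 0.691, b = sin(fδ)/sin δ ≈ 1.215.
p = a·p₁ + b·p₂ ≈ (0.289, 0.956, 0.044); φ = arcsin(p_z) ≈ 2.53°, λ = atan2(p_y, p_x) ≈ 73.19°.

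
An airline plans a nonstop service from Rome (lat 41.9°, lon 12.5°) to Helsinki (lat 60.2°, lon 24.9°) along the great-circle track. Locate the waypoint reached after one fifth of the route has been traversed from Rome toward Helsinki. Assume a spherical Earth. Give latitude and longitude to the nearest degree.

≈ lat 46°, lon 14°

From cos δ = sin φ₁ sin φ₂ + cos φ₁ cos φ₂ cos Δλ, the central angle is δ ≈ 0.346 rad (19.8°).
Interpolate at f = 1/5 with slerp weights a = sin((1−f)δ)/sin δ ≈ 0.806, b = sin(fδ)/sin δ ≈ 0.204.
p = a·p₁ + b·p₂ ≈ (0.677, 0.172, 0.715); φ = arcsin(p_z) ≈ 45.65°, λ = atan2(p_y, p_x) ≈ 14.28°.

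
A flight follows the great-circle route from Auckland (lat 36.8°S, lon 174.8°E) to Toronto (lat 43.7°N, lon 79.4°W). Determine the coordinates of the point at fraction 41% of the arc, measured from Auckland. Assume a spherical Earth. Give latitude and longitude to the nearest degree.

≈ lat 3°S, lon 144°W

Convert each endpoint to a unit vector on the sphere (x = cos φ cos λ, y = cos φ sin λ, z = sin φ).
The central angle between the endpoints is δ = arccos(p₁·p₂) ≈ 2.179 rad (124.9°).
Interpolate at f = 0.41 with slerp weights a = sin((1−f)δ)/sin δ ≈ 1.169, b = sin(fδ)/sin δ ≈ 0.950.
p = a·p₁ + b·p₂ ≈ (-0.806, -0.590, -0.044); φ = arcsin(p_z) ≈ -2.55°, λ = atan2(p_y, p_x) ≈ -143.81°.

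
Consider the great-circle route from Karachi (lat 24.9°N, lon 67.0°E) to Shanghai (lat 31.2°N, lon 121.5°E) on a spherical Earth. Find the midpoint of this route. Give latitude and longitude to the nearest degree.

Write both endpoints as unit vectors p₁, p₂ with components (cos φ cos λ, cos φ sin λ, sin φ).
The central angle between the endpoints is δ = arccos(p₁·p₂) ≈ 0.838 rad (48.0°).
Interpolate at f = 1/2 with slerp weights a = sin((1−f)δ)/sin δ ≈ 0.547, b = sin(fδ)/sin δ ≈ 0.547.
p = a·p₁ + b·p₂ ≈ (-0.051, 0.856, 0.514); φ = arcsin(p_z) ≈ 30.93°, λ = atan2(p_y, p_x) ≈ 93.38°.

≈ lat 31°N, lon 93°E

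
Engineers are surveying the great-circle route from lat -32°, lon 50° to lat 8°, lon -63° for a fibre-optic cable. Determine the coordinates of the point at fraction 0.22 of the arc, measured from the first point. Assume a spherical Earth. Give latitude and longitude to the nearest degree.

≈ lat -31°, lon 21°

Write both endpoints as unit vectors p₁, p₂ with components (cos φ cos λ, cos φ sin λ, sin φ).
The central angle between the endpoints is δ = arccos(p₁·p₂) ≈ 1.984 rad (113.7°).
Interpolate at f = 0.22 with slerp weights a = sin((1−f)δ)/sin δ ≈ 1.092, b = sin(fδ)/sin δ ≈ 0.462.
p = a·p₁ + b·p₂ ≈ (0.803, 0.302, -0.514); φ = arcsin(p_z) ≈ -30.95°, λ = atan2(p_y, p_x) ≈ 20.61°.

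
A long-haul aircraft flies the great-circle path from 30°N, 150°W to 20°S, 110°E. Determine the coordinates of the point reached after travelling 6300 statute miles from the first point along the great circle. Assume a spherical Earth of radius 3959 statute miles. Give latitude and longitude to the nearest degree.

≈ 12°S, 126°E

The haversine formula gives a central angle δ ≈ 1.888 rad (108.2°) between the endpoints. The total great-circle distance is δ·R ≈ 1.888 × 3959 ≈ 7476 mi, so the target fraction is f = 6300/7476 ≈ 0.843.
Interpolate at f ≈ 0.843 with slerp weights a = sin((1−f)δ)/sin δ ≈ 0.308, b = sin(fδ)/sin δ ≈ 1.052.
p = a·p₁ + b·p₂ ≈ (-0.569, 0.796, -0.206); φ = arcsin(p_z) ≈ -11.88°, λ = atan2(p_y, p_x) ≈ 125.58°.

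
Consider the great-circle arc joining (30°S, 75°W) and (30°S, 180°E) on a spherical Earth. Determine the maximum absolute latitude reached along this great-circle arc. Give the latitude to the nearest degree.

The great circle lies in the plane with unit normal n̂ = (p₁ × p₂)/|p₁ × p₂|.
Here n̂_z ≈ -0.726; the vertex latitude is φ_max = arccos|n̂_z| ≈ 43.5°.
Check via Clairaut: cos φ_max = |cos φ₁| · sin C = cos(30.0°)·sin(123.1°) ≈ 0.726, again giving ≈ 43.5°.

≈ 43°S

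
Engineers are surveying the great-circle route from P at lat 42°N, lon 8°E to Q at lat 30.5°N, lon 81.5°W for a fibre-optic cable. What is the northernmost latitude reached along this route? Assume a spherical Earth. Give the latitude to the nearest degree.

The great circle lies in the plane with unit normal n̂ = (p₁ × p₂)/|p₁ × p₂|.
Here n̂_z ≈ -0.682; the vertex latitude is φ_max = arccos|n̂_z| ≈ 47.0°.

≈ 47°N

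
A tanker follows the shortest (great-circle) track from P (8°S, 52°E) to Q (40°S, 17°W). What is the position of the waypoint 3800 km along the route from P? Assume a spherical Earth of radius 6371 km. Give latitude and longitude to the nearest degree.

Write both endpoints as unit vectors p₁, p₂ with components (cos φ cos λ, cos φ sin λ, sin φ).
The central angle between the endpoints is δ = arccos(p₁·p₂) ≈ 1.201 rad (68.8°). The total great-circle distance is δ·R ≈ 1.201 × 6371 ≈ 7652 km, so the target fraction is f = 3800/7652 ≈ 0.497.
Interpolate at f ≈ 0.497 with slerp weights a = sin((1−f)δ)/sin δ ≈ 0.610, b = sin(fδ)/sin δ ≈ 0.602.
p = a·p₁ + b·p₂ ≈ (0.813, 0.341, -0.472); φ = arcsin(p_z) ≈ -28.17°, λ = atan2(p_y, p_x) ≈ 22.74°.

≈ (28°S, 23°E)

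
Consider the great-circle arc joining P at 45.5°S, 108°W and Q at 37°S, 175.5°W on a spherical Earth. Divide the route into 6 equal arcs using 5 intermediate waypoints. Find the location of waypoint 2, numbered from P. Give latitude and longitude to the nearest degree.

The haversine formula gives a central angle δ ≈ 0.872 rad (49.9°) between the endpoints.
Interpolate at f = 2/6 with slerp weights a = sin((1−f)δ)/sin δ ≈ 0.717, b = sin(fδ)/sin δ ≈ 0.374.
p = a·p₁ + b·p₂ ≈ (-0.453, -0.502, -0.737); φ = arcsin(p_z) ≈ -47.46°, λ = atan2(p_y, p_x) ≈ -132.11°.

≈ 47°S, 132°W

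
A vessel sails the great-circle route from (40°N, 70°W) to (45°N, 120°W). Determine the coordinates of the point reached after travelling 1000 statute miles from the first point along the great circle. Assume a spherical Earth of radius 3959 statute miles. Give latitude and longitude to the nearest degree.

From cos δ = sin φ₁ sin φ₂ + cos φ₁ cos φ₂ cos Δλ, the central angle is δ ≈ 0.639 rad (36.6°). The total great-circle distance is δ·R ≈ 0.639 × 3959 ≈ 2530 mi, so the target fraction is f = 1000/2530 ≈ 0.395.
Interpolate at f ≈ 0.395 with slerp weights a = sin((1−f)δ)/sin δ ≈ 0.632, b = sin(fδ)/sin δ ≈ 0.419.
p = a·p₁ + b·p₂ ≈ (0.017, -0.711, 0.702); φ = arcsin(p_z) ≈ 44.63°, λ = atan2(p_y, p_x) ≈ -88.60°.

≈ (45°N, 89°W)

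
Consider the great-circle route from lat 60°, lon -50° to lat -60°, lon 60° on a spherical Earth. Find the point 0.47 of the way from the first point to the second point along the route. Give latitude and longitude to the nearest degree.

Convert each endpoint to a unit vector on the sphere (x = cos φ cos λ, y = cos φ sin λ, z = sin φ).
The central angle between the endpoints is δ = arccos(p₁·p₂) ≈ 2.560 rad (146.7°).
Interpolate at f = 0.47 with slerp weights a = sin((1−f)δ)/sin δ ≈ 1.778, b = sin(fδ)/sin δ ≈ 1.698.
p = a·p₁ + b·p₂ ≈ (0.996, 0.054, 0.069); φ = arcsin(p_z) ≈ 3.98°, λ = atan2(p_y, p_x) ≈ 3.12°.

≈ lat 4°, lon 3°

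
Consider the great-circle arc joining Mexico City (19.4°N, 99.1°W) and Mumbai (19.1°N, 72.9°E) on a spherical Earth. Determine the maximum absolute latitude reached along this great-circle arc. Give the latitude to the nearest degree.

≈ 79°N

The great circle lies in the plane with unit normal n̂ = (p₁ × p₂)/|p₁ × p₂|.
Here n̂_z ≈ +0.196; the vertex latitude is φ_max = arccos|n̂_z| ≈ 78.7°.
Check via Clairaut: cos φ_max = |cos φ₁| · sin C = cos(19.4°)·sin(12.0°) ≈ 0.196, again giving ≈ 78.7°.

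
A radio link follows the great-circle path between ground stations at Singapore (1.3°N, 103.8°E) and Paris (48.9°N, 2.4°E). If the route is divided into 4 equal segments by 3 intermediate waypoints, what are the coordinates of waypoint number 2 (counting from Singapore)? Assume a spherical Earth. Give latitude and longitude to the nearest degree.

≈ (36°N, 67°E)

Convert each endpoint to a unit vector on the sphere (x = cos φ cos λ, y = cos φ sin λ, z = sin φ).
The central angle between the endpoints is δ = arccos(p₁·p₂) ≈ 1.684 rad (96.5°).
Interpolate at f = 2/4 with slerp weights a = sin((1−f)δ)/sin δ ≈ 0.751, b = sin(fδ)/sin δ ≈ 0.751.
p = a·p₁ + b·p₂ ≈ (0.314, 0.750, 0.583); φ = arcsin(p_z) ≈ 35.64°, λ = atan2(p_y, p_x) ≈ 67.27°.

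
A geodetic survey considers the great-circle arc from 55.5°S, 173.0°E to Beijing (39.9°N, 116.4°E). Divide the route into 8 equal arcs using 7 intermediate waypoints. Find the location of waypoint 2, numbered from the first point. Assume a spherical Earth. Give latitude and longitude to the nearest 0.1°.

The haversine formula gives a central angle δ ≈ 1.864 rad (106.8°) between the endpoints.
Interpolate at f = 2/8 with slerp weights a = sin((1−f)δ)/sin δ ≈ 1.029, b = sin(fδ)/sin δ ≈ 0.470.
p = a·p₁ + b·p₂ ≈ (-0.739, 0.394, -0.547); φ = arcsin(p_z) ≈ -33.16°, λ = atan2(p_y, p_x) ≈ 151.95°.

≈ 33.2°S, 151.9°E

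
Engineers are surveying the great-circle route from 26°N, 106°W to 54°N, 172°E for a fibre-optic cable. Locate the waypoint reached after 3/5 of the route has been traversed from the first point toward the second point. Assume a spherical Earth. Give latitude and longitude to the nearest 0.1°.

≈ 50.6°N, 145.4°W

From cos δ = sin φ₁ sin φ₂ + cos φ₁ cos φ₂ cos Δλ, the central angle is δ ≈ 1.128 rad (64.6°).
Interpolate at f = 3/5 with slerp weights a = sin((1−f)δ)/sin δ ≈ 0.483, b = sin(fδ)/sin δ ≈ 0.693.
p = a·p₁ + b·p₂ ≈ (-0.523, -0.360, 0.772); φ = arcsin(p_z) ≈ 50.57°, λ = atan2(p_y, p_x) ≈ -145.44°.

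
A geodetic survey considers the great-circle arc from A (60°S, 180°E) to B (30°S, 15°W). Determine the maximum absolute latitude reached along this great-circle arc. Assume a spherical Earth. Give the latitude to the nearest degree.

≈ 84°S

The great circle lies in the plane with unit normal n̂ = (p₁ × p₂)/|p₁ × p₂|.
Here n̂_z ≈ +0.112; the vertex latitude is φ_max = arccos|n̂_z| ≈ 83.6°.
Check via Clairaut: cos φ_max = |cos φ₁| · sin C = cos(60.0°)·sin(167.0°) ≈ 0.112, again giving ≈ 83.6°.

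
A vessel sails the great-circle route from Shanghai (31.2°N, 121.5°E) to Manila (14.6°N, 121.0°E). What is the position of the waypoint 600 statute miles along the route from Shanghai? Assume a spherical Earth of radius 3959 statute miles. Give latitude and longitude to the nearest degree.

From cos δ = sin φ₁ sin φ₂ + cos φ₁ cos φ₂ cos Δλ, the central angle is δ ≈ 0.290 rad (16.6°). The total great-circle distance is δ·R ≈ 0.290 × 3959 ≈ 1147 mi, so the target fraction is f = 600/1147 ≈ 0.523.
Interpolate at f ≈ 0.523 with slerp weights a = sin((1−f)δ)/sin δ ≈ 0.482, b = sin(fδ)/sin δ ≈ 0.528.
p = a·p₁ + b·p₂ ≈ (-0.479, 0.790, 0.383); φ = arcsin(p_z) ≈ 22.52°, λ = atan2(p_y, p_x) ≈ 121.22°.

≈ 23°N, 121°E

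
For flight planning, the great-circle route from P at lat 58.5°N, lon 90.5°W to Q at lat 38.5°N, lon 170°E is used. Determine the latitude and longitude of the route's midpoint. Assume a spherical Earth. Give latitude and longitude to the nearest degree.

≈ lat 60°N, lon 153°W

Write both endpoints as unit vectors p₁, p₂ with components (cos φ cos λ, cos φ sin λ, sin φ).
The central angle between the endpoints is δ = arccos(p₁·p₂) ≈ 1.089 rad (62.4°).
Interpolate at f = 1/2 with slerp weights a = sin((1−f)δ)/sin δ ≈ 0.585, b = sin(fδ)/sin δ ≈ 0.585.
p = a·p₁ + b·p₂ ≈ (-0.453, -0.226, 0.862); φ = arcsin(p_z) ≈ 59.58°, λ = atan2(p_y, p_x) ≈ -153.50°.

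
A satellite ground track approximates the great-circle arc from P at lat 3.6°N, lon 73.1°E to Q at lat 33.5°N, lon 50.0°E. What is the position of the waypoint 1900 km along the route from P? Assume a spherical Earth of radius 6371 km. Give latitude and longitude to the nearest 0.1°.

Convert each endpoint to a unit vector on the sphere (x = cos φ cos λ, y = cos φ sin λ, z = sin φ).
The central angle between the endpoints is δ = arccos(p₁·p₂) ≈ 0.643 rad (36.9°). The total great-circle distance is δ·R ≈ 0.643 × 6371 ≈ 4098 km, so the target fraction is f = 1900/4098 ≈ 0.464.
Interpolate at f ≈ 0.464 with slerp weights a = sin((1−f)δ)/sin δ ≈ 0.564, b = sin(fδ)/sin δ ≈ 0.490.
p = a·p₁ + b·p₂ ≈ (0.426, 0.851, 0.306); φ = arcsin(p_z) ≈ 17.81°, λ = atan2(p_y, p_x) ≈ 63.41°.

≈ lat 17.8°N, lon 63.4°E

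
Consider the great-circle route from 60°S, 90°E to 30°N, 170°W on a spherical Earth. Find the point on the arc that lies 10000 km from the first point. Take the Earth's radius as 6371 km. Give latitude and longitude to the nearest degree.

≈ 4°N, 173°E

Convert each endpoint to a unit vector on the sphere (x = cos φ cos λ, y = cos φ sin λ, z = sin φ).
The central angle between the endpoints is δ = arccos(p₁·p₂) ≈ 2.104 rad (120.5°). The total great-circle distance is δ·R ≈ 2.104 × 6371 ≈ 13404 km, so the target fraction is f = 10000/13404 ≈ 0.746.
Interpolate at f ≈ 0.746 with slerp weights a = sin((1−f)δ)/sin δ ≈ 0.591, b = sin(fδ)/sin δ ≈ 1.161.
p = a·p₁ + b·p₂ ≈ (-0.990, 0.121, 0.069); φ = arcsin(p_z) ≈ 3.93°, λ = atan2(p_y, p_x) ≈ 173.03°.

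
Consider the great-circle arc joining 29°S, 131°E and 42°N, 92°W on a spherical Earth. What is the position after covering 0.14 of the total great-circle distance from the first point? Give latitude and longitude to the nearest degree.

≈ 17°S, 149°E

Write both endpoints as unit vectors p₁, p₂ with components (cos φ cos λ, cos φ sin λ, sin φ).
The central angle between the endpoints is δ = arccos(p₁·p₂) ≈ 2.498 rad (143.1°).
Interpolate at f = 0.14 with slerp weights a = sin((1−f)δ)/sin δ ≈ 1.396, b = sin(fδ)/sin δ ≈ 0.571.
p = a·p₁ + b·p₂ ≈ (-0.816, 0.498, -0.295); φ = arcsin(p_z) ≈ -17.15°, λ = atan2(p_y, p_x) ≈ 148.62°.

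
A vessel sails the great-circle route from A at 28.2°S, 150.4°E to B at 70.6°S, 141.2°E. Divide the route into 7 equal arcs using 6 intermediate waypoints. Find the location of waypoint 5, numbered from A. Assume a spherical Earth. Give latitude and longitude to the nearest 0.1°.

The haversine formula gives a central angle δ ≈ 0.746 rad (42.7°) between the endpoints.
Interpolate at f = 5/7 with slerp weights a = sin((1−f)δ)/sin δ ≈ 0.312, b = sin(fδ)/sin δ ≈ 0.748.
p = a·p₁ + b·p₂ ≈ (-0.433, 0.291, -0.853); φ = arcsin(p_z) ≈ -58.56°, λ = atan2(p_y, p_x) ≈ 146.03°.

≈ 58.6°S, 146.0°E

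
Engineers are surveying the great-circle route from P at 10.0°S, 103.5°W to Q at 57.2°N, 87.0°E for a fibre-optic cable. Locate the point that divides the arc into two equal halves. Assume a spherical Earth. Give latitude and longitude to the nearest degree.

Convert each endpoint to a unit vector on the sphere (x = cos φ cos λ, y = cos φ sin λ, z = sin φ).
The central angle between the endpoints is δ = arccos(p₁·p₂) ≈ 2.306 rad (132.1°).
Interpolate at f = 1/2 with slerp weights a = sin((1−f)δ)/sin δ ≈ 1.232, b = sin(fδ)/sin δ ≈ 1.232.
p = a·p₁ + b·p₂ ≈ (-0.248, -0.513, 0.822); φ = arcsin(p_z) ≈ 55.24°, λ = atan2(p_y, p_x) ≈ -115.82°.

≈ 55°N, 116°W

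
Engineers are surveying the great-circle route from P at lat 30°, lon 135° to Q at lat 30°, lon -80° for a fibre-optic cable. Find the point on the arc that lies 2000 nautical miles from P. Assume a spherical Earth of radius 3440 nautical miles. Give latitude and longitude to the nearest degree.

≈ lat 55°, lon 166°

From cos δ = sin φ₁ sin φ₂ + cos φ₁ cos φ₂ cos Δλ, the central angle is δ ≈ 1.944 rad (111.4°). The total great-circle distance is δ·R ≈ 1.944 × 3440 ≈ 6686 nmi, so the target fraction is f = 2000/6686 ≈ 0.299.
Interpolate at f ≈ 0.299 with slerp weights a = sin((1−f)δ)/sin δ ≈ 1.051, b = sin(fδ)/sin δ ≈ 0.590.
p = a·p₁ + b·p₂ ≈ (-0.555, 0.140, 0.820); φ = arcsin(p_z) ≈ 55.10°, λ = atan2(p_y, p_x) ≈ 165.80°.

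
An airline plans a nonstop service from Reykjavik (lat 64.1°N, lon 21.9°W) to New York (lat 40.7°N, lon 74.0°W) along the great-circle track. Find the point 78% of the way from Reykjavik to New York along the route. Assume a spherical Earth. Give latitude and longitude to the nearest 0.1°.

≈ lat 47.4°N, lon 67.1°W

Convert each endpoint to a unit vector on the sphere (x = cos φ cos λ, y = cos φ sin λ, z = sin φ).
The central angle between the endpoints is δ = arccos(p₁·p₂) ≈ 0.660 rad (37.8°).
Interpolate at f = 0.78 with slerp weights a = sin((1−f)δ)/sin δ ≈ 0.236, b = sin(fδ)/sin δ ≈ 0.803.
p = a·p₁ + b·p₂ ≈ (0.263, -0.624, 0.736); φ = arcsin(p_z) ≈ 47.39°, λ = atan2(p_y, p_x) ≈ -67.10°.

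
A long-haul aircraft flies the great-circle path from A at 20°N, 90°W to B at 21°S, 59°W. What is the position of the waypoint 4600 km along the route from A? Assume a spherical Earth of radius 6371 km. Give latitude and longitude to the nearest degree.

Convert each endpoint to a unit vector on the sphere (x = cos φ cos λ, y = cos φ sin λ, z = sin φ).
The central angle between the endpoints is δ = arccos(p₁·p₂) ≈ 0.890 rad (51.0°). The total great-circle distance is δ·R ≈ 0.890 × 6371 ≈ 5670 km, so the target fraction is f = 4600/5670 ≈ 0.811.
Interpolate at f ≈ 0.811 with slerp weights a = sin((1−f)δ)/sin δ ≈ 0.215, b = sin(fδ)/sin δ ≈ 0.850.
p = a·p₁ + b·p₂ ≈ (0.409, -0.883, -0.231); φ = arcsin(p_z) ≈ -13.37°, λ = atan2(p_y, p_x) ≈ -65.14°.

≈ 13°S, 65°W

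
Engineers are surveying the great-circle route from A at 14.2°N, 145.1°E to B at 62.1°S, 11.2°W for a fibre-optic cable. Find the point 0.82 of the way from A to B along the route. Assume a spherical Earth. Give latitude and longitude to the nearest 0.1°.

From cos δ = sin φ₁ sin φ₂ + cos φ₁ cos φ₂ cos Δλ, the central angle is δ ≈ 2.255 rad (129.2°).
Interpolate at f = 0.82 with slerp weights a = sin((1−f)δ)/sin δ ≈ 0.510, b = sin(fδ)/sin δ ≈ 1.241.
p = a·p₁ + b·p₂ ≈ (0.164, 0.170, -0.972); φ = arcsin(p_z) ≈ -76.33°, λ = atan2(p_y, p_x) ≈ 45.94°.

≈ 76.3°S, 45.9°E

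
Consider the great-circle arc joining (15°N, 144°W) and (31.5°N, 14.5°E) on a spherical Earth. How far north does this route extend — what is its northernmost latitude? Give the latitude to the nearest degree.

≈ 67°N

The great circle lies in the plane with unit normal n̂ = (p₁ × p₂)/|p₁ × p₂|.
Here n̂_z ≈ +0.389; the vertex latitude is φ_max = arccos|n̂_z| ≈ 67.1°.
Check via Clairaut: cos φ_max = |cos φ₁| · sin C = cos(15.0°)·sin(23.8°) ≈ 0.389, again giving ≈ 67.1°.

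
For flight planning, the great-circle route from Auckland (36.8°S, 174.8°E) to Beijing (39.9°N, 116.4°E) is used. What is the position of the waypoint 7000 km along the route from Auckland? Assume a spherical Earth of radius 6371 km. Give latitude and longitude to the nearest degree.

≈ (15°N, 138°E)

Convert each endpoint to a unit vector on the sphere (x = cos φ cos λ, y = cos φ sin λ, z = sin φ).
The central angle between the endpoints is δ = arccos(p₁·p₂) ≈ 1.633 rad (93.6°). The total great-circle distance is δ·R ≈ 1.633 × 6371 ≈ 10405 km, so the target fraction is f = 7000/10405 ≈ 0.673.
Interpolate at f ≈ 0.673 with slerp weights a = sin((1−f)δ)/sin δ ≈ 0.510, b = sin(fδ)/sin δ ≈ 0.892.
p = a·p₁ + b·p₂ ≈ (-0.711, 0.650, 0.267); φ = arcsin(p_z) ≈ 15.47°, λ = atan2(p_y, p_x) ≈ 137.57°.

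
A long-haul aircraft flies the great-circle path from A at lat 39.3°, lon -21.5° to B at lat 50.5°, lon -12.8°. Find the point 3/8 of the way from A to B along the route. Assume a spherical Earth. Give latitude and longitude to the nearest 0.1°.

≈ lat 43.6°, lon -18.6°

Convert each endpoint to a unit vector on the sphere (x = cos φ cos λ, y = cos φ sin λ, z = sin φ).
The central angle between the endpoints is δ = arccos(p₁·p₂) ≈ 0.223 rad (12.8°).
Interpolate at f = 3/8 with slerp weights a = sin((1−f)δ)/sin δ ≈ 0.628, b = sin(fδ)/sin δ ≈ 0.378.
p = a·p₁ + b·p₂ ≈ (0.687, -0.231, 0.689); φ = arcsin(p_z) ≈ 43.57°, λ = atan2(p_y, p_x) ≈ -18.62°.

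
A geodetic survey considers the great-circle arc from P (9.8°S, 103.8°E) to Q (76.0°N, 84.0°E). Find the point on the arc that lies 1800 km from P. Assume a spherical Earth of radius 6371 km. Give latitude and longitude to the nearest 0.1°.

≈ (6.3°N, 102.5°E)

The haversine formula gives a central angle δ ≈ 1.512 rad (86.6°) between the endpoints. The total great-circle distance is δ·R ≈ 1.512 × 6371 ≈ 9631 km, so the target fraction is f = 1800/9631 ≈ 0.187.
Interpolate at f ≈ 0.187 with slerp weights a = sin((1−f)δ)/sin δ ≈ 0.944, b = sin(fδ)/sin δ ≈ 0.279.
p = a·p₁ + b·p₂ ≈ (-0.215, 0.970, 0.110); φ = arcsin(p_z) ≈ 6.33°, λ = atan2(p_y, p_x) ≈ 102.48°.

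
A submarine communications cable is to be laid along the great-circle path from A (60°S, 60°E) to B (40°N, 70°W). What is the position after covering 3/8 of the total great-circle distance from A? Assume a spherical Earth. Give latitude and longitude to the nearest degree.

From cos δ = sin φ₁ sin φ₂ + cos φ₁ cos φ₂ cos Δλ, the central angle is δ ≈ 2.503 rad (143.4°).
Interpolate at f = 3/8 with slerp weights a = sin((1−f)δ)/sin δ ≈ 1.677, b = sin(fδ)/sin δ ≈ 1.353.
p = a·p₁ + b·p₂ ≈ (0.774, -0.248, -0.583); φ = arcsin(p_z) ≈ -35.65°, λ = atan2(p_y, p_x) ≈ -17.75°.

≈ (36°S, 18°W)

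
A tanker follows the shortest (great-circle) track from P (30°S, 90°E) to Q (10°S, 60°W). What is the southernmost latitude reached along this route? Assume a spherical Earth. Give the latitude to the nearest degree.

The great circle lies in the plane with unit normal n̂ = (p₁ × p₂)/|p₁ × p₂|.
Here n̂_z ≈ -0.562; the vertex latitude is φ_max = arccos|n̂_z| ≈ 55.8°.
Check via Clairaut: cos φ_max = |cos φ₁| · sin C = cos(30.0°)·sin(139.5°) ≈ 0.562, again giving ≈ 55.8°.

≈ 56°S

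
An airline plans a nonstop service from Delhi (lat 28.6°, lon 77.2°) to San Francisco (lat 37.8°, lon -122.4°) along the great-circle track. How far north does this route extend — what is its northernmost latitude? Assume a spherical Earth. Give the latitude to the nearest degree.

≈ 76°

The great circle lies in the plane with unit normal n̂ = (p₁ × p₂)/|p₁ × p₂|.
Here n̂_z ≈ +0.249; the vertex latitude is φ_max = arccos|n̂_z| ≈ 75.6°.
Check via Clairaut: cos φ_max = |cos φ₁| · sin C = cos(28.6°)·sin(16.5°) ≈ 0.249, again giving ≈ 75.6°.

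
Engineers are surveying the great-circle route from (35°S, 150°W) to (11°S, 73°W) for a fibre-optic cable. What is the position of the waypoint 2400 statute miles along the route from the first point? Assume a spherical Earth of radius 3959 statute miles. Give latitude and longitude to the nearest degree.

The haversine formula gives a central angle δ ≈ 1.276 rad (73.1°) between the endpoints. The total great-circle distance is δ·R ≈ 1.276 × 3959 ≈ 5053 mi, so the target fraction is f = 2400/5053 ≈ 0.475.
Interpolate at f ≈ 0.475 with slerp weights a = sin((1−f)δ)/sin δ ≈ 0.649, b = sin(fδ)/sin δ ≈ 0.595.
p = a·p₁ + b·p₂ ≈ (-0.289, -0.825, -0.486); φ = arcsin(p_z) ≈ -29.07°, λ = atan2(p_y, p_x) ≈ -109.34°.

≈ (29°S, 109°W)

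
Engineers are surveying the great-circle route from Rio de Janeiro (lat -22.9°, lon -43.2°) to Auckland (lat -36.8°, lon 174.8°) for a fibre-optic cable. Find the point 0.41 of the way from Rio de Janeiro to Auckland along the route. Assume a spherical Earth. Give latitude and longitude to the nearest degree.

Write both endpoints as unit vectors p₁, p₂ with components (cos φ cos λ, cos φ sin λ, sin φ).
The central angle between the endpoints is δ = arccos(p₁·p₂) ≈ 1.926 rad (110.4°).
Interpolate at f = 0.41 with slerp weights a = sin((1−f)δ)/sin δ ≈ 0.968, b = sin(fδ)/sin δ ≈ 0.758.
p = a·p₁ + b·p₂ ≈ (0.046, -0.555, -0.830); φ = arcsin(p_z) ≈ -56.14°, λ = atan2(p_y, p_x) ≈ -85.30°.

≈ lat -56°, lon -85°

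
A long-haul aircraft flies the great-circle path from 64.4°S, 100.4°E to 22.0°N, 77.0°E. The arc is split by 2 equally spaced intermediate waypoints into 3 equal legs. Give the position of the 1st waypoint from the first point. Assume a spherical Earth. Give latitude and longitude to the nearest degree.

Convert each endpoint to a unit vector on the sphere (x = cos φ cos λ, y = cos φ sin λ, z = sin φ).
The central angle between the endpoints is δ = arccos(p₁·p₂) ≈ 1.541 rad (88.3°).
Interpolate at f = 1/3 with slerp weights a = sin((1−f)δ)/sin δ ≈ 0.856, b = sin(fδ)/sin δ ≈ 0.492.
p = a·p₁ + b·p₂ ≈ (0.036, 0.808, -0.588); φ = arcsin(p_z) ≈ -36.02°, λ = atan2(p_y, p_x) ≈ 87.47°.

≈ 36°S, 87°E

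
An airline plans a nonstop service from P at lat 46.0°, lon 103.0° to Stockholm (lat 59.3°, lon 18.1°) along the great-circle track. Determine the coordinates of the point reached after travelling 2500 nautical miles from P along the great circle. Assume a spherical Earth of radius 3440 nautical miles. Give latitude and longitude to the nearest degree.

From cos δ = sin φ₁ sin φ₂ + cos φ₁ cos φ₂ cos Δλ, the central angle is δ ≈ 0.863 rad (49.5°). The total great-circle distance is δ·R ≈ 0.863 × 3440 ≈ 2969 nmi, so the target fraction is f = 2500/2969 ≈ 0.842.
Interpolate at f ≈ 0.842 with slerp weights a = sin((1−f)δ)/sin δ ≈ 0.179, b = sin(fδ)/sin δ ≈ 0.874.
p = a·p₁ + b·p₂ ≈ (0.396, 0.260, 0.881); φ = arcsin(p_z) ≈ 61.71°, λ = atan2(p_y, p_x) ≈ 33.24°.

≈ lat 62°, lon 33°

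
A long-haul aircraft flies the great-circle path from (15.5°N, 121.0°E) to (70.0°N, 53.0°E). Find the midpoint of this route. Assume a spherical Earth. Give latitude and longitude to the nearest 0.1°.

≈ (46.7°N, 104.8°E)

From cos δ = sin φ₁ sin φ₂ + cos φ₁ cos φ₂ cos Δλ, the central angle is δ ≈ 1.187 rad (68.0°).
Interpolate at f = 1/2 with slerp weights a = sin((1−f)δ)/sin δ ≈ 0.603, b = sin(fδ)/sin δ ≈ 0.603.
p = a·p₁ + b·p₂ ≈ (-0.175, 0.663, 0.728); φ = arcsin(p_z) ≈ 46.71°, λ = atan2(p_y, p_x) ≈ 104.80°.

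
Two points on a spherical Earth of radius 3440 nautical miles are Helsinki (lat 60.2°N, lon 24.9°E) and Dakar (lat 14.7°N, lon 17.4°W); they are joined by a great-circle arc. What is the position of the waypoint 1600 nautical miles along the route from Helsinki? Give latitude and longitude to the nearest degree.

Write both endpoints as unit vectors p₁, p₂ with components (cos φ cos λ, cos φ sin λ, sin φ).
The central angle between the endpoints is δ = arccos(p₁·p₂) ≈ 0.957 rad (54.8°). The total great-circle distance is δ·R ≈ 0.957 × 3440 ≈ 3293 nmi, so the target fraction is f = 1600/3293 ≈ 0.486.
Interpolate at f ≈ 0.486 with slerp weights a = sin((1−f)δ)/sin δ ≈ 0.578, b = sin(fδ)/sin δ ≈ 0.549.
p = a·p₁ + b·p₂ ≈ (0.767, -0.038, 0.641); φ = arcsin(p_z) ≈ 39.84°, λ = atan2(p_y, p_x) ≈ -2.82°.

≈ lat 40°N, lon 3°W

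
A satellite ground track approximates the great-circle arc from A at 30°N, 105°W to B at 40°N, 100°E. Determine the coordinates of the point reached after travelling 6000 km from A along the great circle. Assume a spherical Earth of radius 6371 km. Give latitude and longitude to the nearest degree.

Convert each endpoint to a unit vector on the sphere (x = cos φ cos λ, y = cos φ sin λ, z = sin φ).
The central angle between the endpoints is δ = arccos(p₁·p₂) ≈ 1.854 rad (106.3°). The total great-circle distance is δ·R ≈ 1.854 × 6371 ≈ 11815 km, so the target fraction is f = 6000/11815 ≈ 0.508.
Interpolate at f ≈ 0.508 with slerp weights a = sin((1−f)δ)/sin δ ≈ 0.824, b = sin(fδ)/sin δ ≈ 0.842.
p = a·p₁ + b·p₂ ≈ (-0.297, -0.054, 0.953); φ = arcsin(p_z) ≈ 72.45°, λ = atan2(p_y, p_x) ≈ -169.70°.

≈ 72°N, 170°W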